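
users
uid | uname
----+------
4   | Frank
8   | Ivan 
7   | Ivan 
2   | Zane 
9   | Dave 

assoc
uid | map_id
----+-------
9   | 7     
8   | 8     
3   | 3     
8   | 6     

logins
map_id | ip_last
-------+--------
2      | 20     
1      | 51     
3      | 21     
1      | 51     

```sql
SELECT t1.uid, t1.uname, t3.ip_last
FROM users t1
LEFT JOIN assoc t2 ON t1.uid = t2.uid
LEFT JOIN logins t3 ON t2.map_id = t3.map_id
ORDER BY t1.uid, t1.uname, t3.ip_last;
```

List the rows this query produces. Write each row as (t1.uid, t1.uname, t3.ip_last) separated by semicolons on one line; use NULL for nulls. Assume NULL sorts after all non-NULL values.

Step 1 — t1 LEFT JOIN t2 on uid → 6 row(s).
Then LEFT JOIN `logins t3` on map_id: each of those 6 rows is kept; rows whose t2.map_id has no match in t3 get NULL for t3's columns.

(2, Zane, NULL); (4, Frank, NULL); (7, Ivan, NULL); (8, Ivan, NULL); (8, Ivan, NULL); (9, Dave, NULL)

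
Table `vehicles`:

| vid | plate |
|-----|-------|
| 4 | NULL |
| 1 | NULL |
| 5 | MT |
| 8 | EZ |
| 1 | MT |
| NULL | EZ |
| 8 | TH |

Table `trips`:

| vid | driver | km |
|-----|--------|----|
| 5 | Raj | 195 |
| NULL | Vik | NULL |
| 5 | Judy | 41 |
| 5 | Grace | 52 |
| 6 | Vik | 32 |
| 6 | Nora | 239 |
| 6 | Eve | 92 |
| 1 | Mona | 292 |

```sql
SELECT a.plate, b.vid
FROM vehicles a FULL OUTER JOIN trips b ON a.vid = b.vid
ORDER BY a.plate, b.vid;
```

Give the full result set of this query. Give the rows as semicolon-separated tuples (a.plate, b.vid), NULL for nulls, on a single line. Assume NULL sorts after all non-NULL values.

FULL OUTER JOIN keeps every row from both sides; unmatched rows get NULL for the other side's columns.
Matching on a.vid = b.vid. A NULL in a compared column never satisfies the condition.
Matched pairs: 5; unmatched a rows kept: 4; unmatched b rows kept: 4.

(EZ, NULL); (EZ, NULL); (MT, 1); (MT, 5); (MT, 5); (MT, 5); (TH, NULL); (NULL, 1); (NULL, 6); (NULL, 6); (NULL, 6); (NULL, NULL); (NULL, NULL)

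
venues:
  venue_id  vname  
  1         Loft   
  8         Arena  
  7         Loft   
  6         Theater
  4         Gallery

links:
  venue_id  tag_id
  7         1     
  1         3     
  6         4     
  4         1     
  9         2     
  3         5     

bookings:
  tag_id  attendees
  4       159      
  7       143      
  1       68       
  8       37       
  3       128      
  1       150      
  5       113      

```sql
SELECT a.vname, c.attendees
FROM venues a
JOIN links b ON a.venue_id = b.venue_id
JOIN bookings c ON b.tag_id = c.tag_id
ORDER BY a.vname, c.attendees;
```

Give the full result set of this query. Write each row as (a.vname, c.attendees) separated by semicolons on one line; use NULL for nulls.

Evaluate left to right. First `venues a INNER JOIN links b` on venue_id: 4 row(s).
Then INNER JOIN `bookings c` on tag_id: keep only rows whose b.tag_id appears in c.

(Gallery, 68); (Gallery, 150); (Loft, 68); (Loft, 128); (Loft, 150); (Theater, 159)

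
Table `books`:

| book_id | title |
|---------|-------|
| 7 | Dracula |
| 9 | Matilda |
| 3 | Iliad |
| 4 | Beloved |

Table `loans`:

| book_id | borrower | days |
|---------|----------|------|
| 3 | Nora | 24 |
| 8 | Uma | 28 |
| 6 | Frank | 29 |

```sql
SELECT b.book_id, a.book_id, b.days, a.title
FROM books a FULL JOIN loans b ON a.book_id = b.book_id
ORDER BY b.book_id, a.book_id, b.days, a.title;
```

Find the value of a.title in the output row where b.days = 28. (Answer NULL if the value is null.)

NULL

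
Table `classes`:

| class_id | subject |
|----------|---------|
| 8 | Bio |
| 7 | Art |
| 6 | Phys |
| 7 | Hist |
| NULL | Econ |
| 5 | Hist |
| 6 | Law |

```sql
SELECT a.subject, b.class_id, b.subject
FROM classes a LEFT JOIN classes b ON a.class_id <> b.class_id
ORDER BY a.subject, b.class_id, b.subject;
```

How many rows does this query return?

27

LEFT JOIN keeps every row from `classes a`; unmatched rows get NULL for `classes b`'s columns.
Matching on a.class_id <> b.class_id. A NULL in a compared column never satisfies the condition.
- class_id=8: 5 matching b row(s), so 5 row(s) emitted.
- class_id=7: 4 matching b row(s), so 4 row(s) emitted.
- class_id=6: 4 matching b row(s), so 4 row(s) emitted.
- class_id=7: 4 matching b row(s), so 4 row(s) emitted.
- class_id=NULL: no b row matches, row kept with b columns NULL.
- class_id=5: 5 matching b row(s), so 5 row(s) emitted.
- class_id=6: 4 matching b row(s), so 4 row(s) emitted.
Total: 26 matched + 1 padded = 27 rows.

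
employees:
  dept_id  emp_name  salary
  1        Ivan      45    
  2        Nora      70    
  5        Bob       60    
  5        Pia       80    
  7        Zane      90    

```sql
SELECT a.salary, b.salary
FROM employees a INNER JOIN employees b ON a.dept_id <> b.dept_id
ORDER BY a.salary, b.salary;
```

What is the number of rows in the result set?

18

INNER JOIN keeps only pairs where the ON condition holds.
Matching on a.dept_id <> b.dept_id.
Matched pairs: 18.
Total: 18 rows.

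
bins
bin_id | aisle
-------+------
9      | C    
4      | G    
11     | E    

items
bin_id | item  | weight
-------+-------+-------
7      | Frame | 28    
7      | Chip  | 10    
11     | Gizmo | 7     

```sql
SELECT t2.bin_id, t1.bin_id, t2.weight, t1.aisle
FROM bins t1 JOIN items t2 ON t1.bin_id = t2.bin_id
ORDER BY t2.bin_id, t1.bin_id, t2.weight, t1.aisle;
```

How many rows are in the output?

1

INNER JOIN keeps only pairs where the ON condition holds.
Matching on t1.bin_id = t2.bin_id.
- t1 (bin_id=9) has no partner → excluded.
- t1 (bin_id=4) has no partner → excluded.
- t1 (bin_id=11) pairs with 1 row(s) of t2.
Total: 1 rows.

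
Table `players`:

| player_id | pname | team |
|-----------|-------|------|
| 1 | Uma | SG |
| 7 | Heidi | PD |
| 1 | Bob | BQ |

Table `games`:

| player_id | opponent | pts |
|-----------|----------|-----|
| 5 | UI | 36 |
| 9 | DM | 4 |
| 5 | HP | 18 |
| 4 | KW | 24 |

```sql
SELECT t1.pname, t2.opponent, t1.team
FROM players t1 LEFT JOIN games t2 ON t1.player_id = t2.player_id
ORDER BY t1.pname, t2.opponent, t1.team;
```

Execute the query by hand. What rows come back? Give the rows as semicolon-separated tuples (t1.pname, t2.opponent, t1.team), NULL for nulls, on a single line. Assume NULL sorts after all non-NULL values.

(Bob, NULL, BQ); (Heidi, NULL, PD); (Uma, NULL, SG)

LEFT JOIN keeps every row from `players`; unmatched rows get NULL for `games`'s columns.
Matching on t1.player_id = t2.player_id.
- t1 (player_id=1) has no partner → padded with NULL.
- t1 (player_id=7) has no partner → padded with NULL.
- t1 (player_id=1) has no partner → padded with NULL.
After projecting and ordering:
t1.pname | t2.opponent | t1.team
Bob | NULL | BQ
Heidi | NULL | PD
Uma | NULL | SG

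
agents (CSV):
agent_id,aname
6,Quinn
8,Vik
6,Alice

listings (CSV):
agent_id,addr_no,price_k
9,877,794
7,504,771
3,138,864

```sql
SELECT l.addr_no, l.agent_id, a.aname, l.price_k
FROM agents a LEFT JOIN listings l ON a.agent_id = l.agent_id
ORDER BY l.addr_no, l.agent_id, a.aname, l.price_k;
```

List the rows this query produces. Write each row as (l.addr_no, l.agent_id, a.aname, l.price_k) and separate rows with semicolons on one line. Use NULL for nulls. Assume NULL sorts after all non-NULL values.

(NULL, NULL, Alice, NULL); (NULL, NULL, Quinn, NULL); (NULL, NULL, Vik, NULL)

LEFT JOIN keeps every row from `agents`; unmatched rows get NULL for `listings`'s columns.
Matching on a.agent_id = l.agent_id.
- a row (agent_id=6): no match → kept, l columns NULL.
- a row (agent_id=8): no match → kept, l columns NULL.
- a row (agent_id=6): no match → kept, l columns NULL.
After projecting and ordering:
l.addr_no | l.agent_id | a.aname | l.price_k
NULL | NULL | Alice | NULL
NULL | NULL | Quinn | NULL
NULL | NULL | Vik | NULL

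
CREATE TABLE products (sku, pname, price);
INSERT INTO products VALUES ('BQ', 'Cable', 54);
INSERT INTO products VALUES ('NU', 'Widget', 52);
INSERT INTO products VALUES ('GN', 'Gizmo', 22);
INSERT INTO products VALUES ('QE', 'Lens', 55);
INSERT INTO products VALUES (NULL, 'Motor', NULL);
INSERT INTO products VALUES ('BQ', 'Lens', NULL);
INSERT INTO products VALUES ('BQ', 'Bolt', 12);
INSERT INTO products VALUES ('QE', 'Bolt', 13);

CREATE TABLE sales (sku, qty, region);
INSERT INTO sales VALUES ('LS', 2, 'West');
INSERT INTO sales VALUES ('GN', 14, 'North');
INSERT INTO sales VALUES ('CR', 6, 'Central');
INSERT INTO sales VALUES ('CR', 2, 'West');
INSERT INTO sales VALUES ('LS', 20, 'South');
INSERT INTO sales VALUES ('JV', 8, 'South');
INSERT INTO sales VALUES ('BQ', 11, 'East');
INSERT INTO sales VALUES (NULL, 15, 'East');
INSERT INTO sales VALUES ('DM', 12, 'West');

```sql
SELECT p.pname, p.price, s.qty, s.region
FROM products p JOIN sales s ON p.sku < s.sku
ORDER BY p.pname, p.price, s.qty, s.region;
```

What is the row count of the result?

24

INNER JOIN keeps only pairs where the ON condition holds.
Matching on p.sku < s.sku. A NULL in a compared column never satisfies the condition.
Matched pairs: 24.
Total: 24 rows.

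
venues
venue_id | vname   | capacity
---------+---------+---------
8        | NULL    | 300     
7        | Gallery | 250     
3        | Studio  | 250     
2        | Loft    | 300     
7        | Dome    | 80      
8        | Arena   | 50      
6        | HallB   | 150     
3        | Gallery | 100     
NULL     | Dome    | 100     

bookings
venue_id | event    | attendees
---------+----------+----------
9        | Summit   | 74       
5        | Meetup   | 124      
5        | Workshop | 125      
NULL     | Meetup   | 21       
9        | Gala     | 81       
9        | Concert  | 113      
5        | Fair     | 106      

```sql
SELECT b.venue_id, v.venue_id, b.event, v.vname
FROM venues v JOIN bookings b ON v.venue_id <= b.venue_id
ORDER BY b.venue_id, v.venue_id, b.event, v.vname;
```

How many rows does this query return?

33

INNER JOIN keeps only pairs where the ON condition holds.
Matching on v.venue_id <= b.venue_id. A NULL in a compared column never satisfies the condition.
- venue_id=8: 3 matching b row(s), so 3 row(s) emitted.
- venue_id=7: 3 matching b row(s), so 3 row(s) emitted.
- venue_id=3: 6 matching b row(s), so 6 row(s) emitted.
- venue_id=2: 6 matching b row(s), so 6 row(s) emitted.
- venue_id=7: 3 matching b row(s), so 3 row(s) emitted.
- venue_id=8: 3 matching b row(s), so 3 row(s) emitted.
- venue_id=6: 3 matching b row(s), so 3 row(s) emitted.
- venue_id=3: 6 matching b row(s), so 6 row(s) emitted.
- venue_id=NULL: no matching b row, dropped.
Total: 33 rows.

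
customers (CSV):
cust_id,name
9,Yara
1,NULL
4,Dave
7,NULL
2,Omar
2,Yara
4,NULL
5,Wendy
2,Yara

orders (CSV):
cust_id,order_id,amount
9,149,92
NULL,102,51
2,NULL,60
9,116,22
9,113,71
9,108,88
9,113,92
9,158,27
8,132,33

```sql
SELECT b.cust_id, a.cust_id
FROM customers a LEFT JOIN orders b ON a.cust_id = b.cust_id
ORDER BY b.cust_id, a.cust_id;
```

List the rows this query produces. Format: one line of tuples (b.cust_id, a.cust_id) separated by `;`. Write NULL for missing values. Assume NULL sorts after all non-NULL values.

LEFT JOIN keeps every row from `customers`; unmatched rows get NULL for `orders`'s columns.
Matching on a.cust_id = b.cust_id. A NULL in a compared column never satisfies the condition.
Matched pairs: 9; unmatched a rows kept: 5.

(2, 2); (2, 2); (2, 2); (9, 9); (9, 9); (9, 9); (9, 9); (9, 9); (9, 9); (NULL, 1); (NULL, 4); (NULL, 4); (NULL, 5); (NULL, 7)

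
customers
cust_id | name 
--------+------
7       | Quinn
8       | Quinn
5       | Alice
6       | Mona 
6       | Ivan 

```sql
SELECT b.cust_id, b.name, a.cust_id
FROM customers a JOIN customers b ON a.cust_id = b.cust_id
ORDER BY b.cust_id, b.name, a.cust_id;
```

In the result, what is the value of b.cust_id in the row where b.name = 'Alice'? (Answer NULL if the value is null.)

5

INNER JOIN keeps only pairs where the ON condition holds.
Matching on a.cust_id = b.cust_id.
- cust_id=7: 1 matching b row(s), so 1 row(s) emitted.
- cust_id=8: 1 matching b row(s), so 1 row(s) emitted.
- cust_id=5: 1 matching b row(s), so 1 row(s) emitted.
- cust_id=6: 2 matching b row(s), so 2 row(s) emitted.
- cust_id=6: 2 matching b row(s), so 2 row(s) emitted.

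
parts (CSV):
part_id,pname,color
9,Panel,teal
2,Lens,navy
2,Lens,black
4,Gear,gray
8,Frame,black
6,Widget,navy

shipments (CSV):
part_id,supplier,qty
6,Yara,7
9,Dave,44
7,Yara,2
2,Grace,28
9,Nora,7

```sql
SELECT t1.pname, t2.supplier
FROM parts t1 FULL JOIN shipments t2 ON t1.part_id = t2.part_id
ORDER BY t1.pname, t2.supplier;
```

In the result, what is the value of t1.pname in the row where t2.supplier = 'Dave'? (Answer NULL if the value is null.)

FULL OUTER JOIN keeps every row from both sides; unmatched rows get NULL for the other side's columns.
Matching on t1.part_id = t2.part_id.
Matched pairs: 5; unmatched t1 rows kept: 2; unmatched t2 rows kept: 1.

Panel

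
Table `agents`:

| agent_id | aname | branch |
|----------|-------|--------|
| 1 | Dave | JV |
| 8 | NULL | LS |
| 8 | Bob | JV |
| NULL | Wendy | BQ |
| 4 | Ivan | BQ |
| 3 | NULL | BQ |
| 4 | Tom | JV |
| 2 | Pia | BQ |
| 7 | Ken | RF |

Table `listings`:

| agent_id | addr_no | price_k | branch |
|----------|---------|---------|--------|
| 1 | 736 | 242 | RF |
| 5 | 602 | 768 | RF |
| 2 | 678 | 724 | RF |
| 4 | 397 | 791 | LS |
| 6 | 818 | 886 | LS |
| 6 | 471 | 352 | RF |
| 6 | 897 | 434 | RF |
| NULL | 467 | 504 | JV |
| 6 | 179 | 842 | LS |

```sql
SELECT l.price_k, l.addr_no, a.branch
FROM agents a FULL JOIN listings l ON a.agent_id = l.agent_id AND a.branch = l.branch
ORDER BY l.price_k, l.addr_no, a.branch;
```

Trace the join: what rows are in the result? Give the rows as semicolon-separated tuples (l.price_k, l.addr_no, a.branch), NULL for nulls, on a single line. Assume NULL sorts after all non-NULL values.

(242, 736, NULL); (352, 471, NULL); (434, 897, NULL); (504, 467, NULL); (724, 678, NULL); (768, 602, NULL); (791, 397, NULL); (842, 179, NULL); (886, 818, NULL); (NULL, NULL, BQ); (NULL, NULL, BQ); (NULL, NULL, BQ); (NULL, NULL, BQ); (NULL, NULL, JV); (NULL, NULL, JV); (NULL, NULL, JV); (NULL, NULL, LS); (NULL, NULL, RF)

FULL OUTER JOIN keeps every row from both sides; unmatched rows get NULL for the other side's columns.
Matching on a.agent_id = l.agent_id AND a.branch = l.branch. A NULL in a compared column never satisfies the condition.
- a row (agent_id=1, branch=JV): no match → kept, l columns NULL.
- a row (agent_id=8, branch=LS): no match → kept, l columns NULL.
- a row (agent_id=8, branch=JV): no match → kept, l columns NULL.
- a row (agent_id=NULL, branch=BQ): no match → kept, l columns NULL.
- a row (agent_id=4, branch=BQ): no match → kept, l columns NULL.
- a row (agent_id=3, branch=BQ): no match → kept, l columns NULL.
- a row (agent_id=4, branch=JV): no match → kept, l columns NULL.
- a row (agent_id=2, branch=BQ): no match → kept, l columns NULL.
- a row (agent_id=7, branch=RF): no match → kept, l columns NULL.
- 9 row(s) from l found no a partner → padded with NULL.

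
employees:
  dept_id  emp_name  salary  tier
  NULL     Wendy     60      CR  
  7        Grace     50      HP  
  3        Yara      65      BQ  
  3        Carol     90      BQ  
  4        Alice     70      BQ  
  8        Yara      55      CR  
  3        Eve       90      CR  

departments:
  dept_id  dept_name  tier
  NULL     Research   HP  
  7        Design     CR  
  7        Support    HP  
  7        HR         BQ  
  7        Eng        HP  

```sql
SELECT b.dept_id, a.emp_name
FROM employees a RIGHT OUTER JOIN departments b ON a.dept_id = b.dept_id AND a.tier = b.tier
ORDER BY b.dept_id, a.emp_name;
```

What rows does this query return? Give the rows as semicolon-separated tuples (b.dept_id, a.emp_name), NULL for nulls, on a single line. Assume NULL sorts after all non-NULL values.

(7, Grace); (7, Grace); (7, NULL); (7, NULL); (NULL, NULL)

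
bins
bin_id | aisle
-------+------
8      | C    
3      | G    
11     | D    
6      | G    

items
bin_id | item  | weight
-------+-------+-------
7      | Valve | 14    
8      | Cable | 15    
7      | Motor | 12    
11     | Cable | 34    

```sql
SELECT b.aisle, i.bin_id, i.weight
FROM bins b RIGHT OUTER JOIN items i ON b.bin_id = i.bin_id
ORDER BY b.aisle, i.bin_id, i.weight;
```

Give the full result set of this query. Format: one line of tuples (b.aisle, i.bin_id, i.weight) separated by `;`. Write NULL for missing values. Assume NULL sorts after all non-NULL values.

RIGHT JOIN keeps every row from `items`; unmatched rows get NULL for `bins`'s columns.
Matching on b.bin_id = i.bin_id.
- b[0] bin_id=8 → 1 match(es) in i → 1 row(s).
- b[1] bin_id=3 → no match.
- b[2] bin_id=11 → 1 match(es) in i → 1 row(s).
- b[3] bin_id=6 → no match.
- 2 i row(s) had no b match → kept, b columns NULL.
After projecting and ordering:
b.aisle | i.bin_id | i.weight
C | 8 | 15
D | 11 | 34
NULL | 7 | 12
NULL | 7 | 14

(C, 8, 15); (D, 11, 34); (NULL, 7, 12); (NULL, 7, 14)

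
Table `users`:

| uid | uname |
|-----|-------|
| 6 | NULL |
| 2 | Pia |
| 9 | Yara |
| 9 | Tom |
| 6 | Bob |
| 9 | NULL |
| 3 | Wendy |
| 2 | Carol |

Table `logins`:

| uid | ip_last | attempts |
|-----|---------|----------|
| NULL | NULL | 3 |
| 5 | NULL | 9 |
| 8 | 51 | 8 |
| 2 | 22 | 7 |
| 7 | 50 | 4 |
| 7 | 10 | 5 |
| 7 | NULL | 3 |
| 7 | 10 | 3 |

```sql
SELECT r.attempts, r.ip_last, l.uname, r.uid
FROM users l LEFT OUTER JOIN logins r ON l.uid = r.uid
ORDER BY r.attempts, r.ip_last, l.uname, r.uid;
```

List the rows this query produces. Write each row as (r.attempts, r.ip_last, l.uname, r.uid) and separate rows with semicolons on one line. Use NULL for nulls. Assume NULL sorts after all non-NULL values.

(7, 22, Carol, 2); (7, 22, Pia, 2); (NULL, NULL, Bob, NULL); (NULL, NULL, Tom, NULL); (NULL, NULL, Wendy, NULL); (NULL, NULL, Yara, NULL); (NULL, NULL, NULL, NULL); (NULL, NULL, NULL, NULL)

LEFT JOIN keeps every row from `users`; unmatched rows get NULL for `logins`'s columns.
Matching on l.uid = r.uid. A NULL in a compared column never satisfies the condition.
- l (uid=6) has no partner → padded with NULL.
- l (uid=2) pairs with 1 row(s) of r.
- l (uid=9) has no partner → padded with NULL.
- l (uid=9) has no partner → padded with NULL.
- l (uid=6) has no partner → padded with NULL.
- l (uid=9) has no partner → padded with NULL.
- l (uid=3) has no partner → padded with NULL.
- l (uid=2) pairs with 1 row(s) of r.
After projecting and ordering:
r.attempts | r.ip_last | l.uname | r.uid
7 | 22 | Carol | 2
7 | 22 | Pia | 2
NULL | NULL | Bob | NULL
NULL | NULL | Tom | NULL
NULL | NULL | Wendy | NULL
NULL | NULL | Yara | NULL
NULL | NULL | NULL | NULL
NULL | NULL | NULL | NULL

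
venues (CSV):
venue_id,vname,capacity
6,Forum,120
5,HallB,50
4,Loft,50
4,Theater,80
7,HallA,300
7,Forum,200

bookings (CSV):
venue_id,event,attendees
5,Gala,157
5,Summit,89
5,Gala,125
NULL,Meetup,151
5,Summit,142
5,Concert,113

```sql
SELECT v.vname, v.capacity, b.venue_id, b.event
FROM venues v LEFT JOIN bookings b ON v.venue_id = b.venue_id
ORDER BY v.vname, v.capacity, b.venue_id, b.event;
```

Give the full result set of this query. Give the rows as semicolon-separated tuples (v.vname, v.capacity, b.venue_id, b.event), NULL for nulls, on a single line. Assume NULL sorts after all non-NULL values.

(Forum, 120, NULL, NULL); (Forum, 200, NULL, NULL); (HallA, 300, NULL, NULL); (HallB, 50, 5, Concert); (HallB, 50, 5, Gala); (HallB, 50, 5, Gala); (HallB, 50, 5, Summit); (HallB, 50, 5, Summit); (Loft, 50, NULL, NULL); (Theater, 80, NULL, NULL)

LEFT JOIN keeps every row from `venues`; unmatched rows get NULL for `bookings`'s columns.
Matching on v.venue_id = b.venue_id. A NULL in a compared column never satisfies the condition.
- v row (venue_id=6): no match → kept, b columns NULL.
- v row (venue_id=5): matches 5 b row(s) → 5 output row(s).
- v row (venue_id=4): no match → kept, b columns NULL.
- v row (venue_id=4): no match → kept, b columns NULL.
- v row (venue_id=7): no match → kept, b columns NULL.
- v row (venue_id=7): no match → kept, b columns NULL.
After projecting and ordering:
v.vname | v.capacity | b.venue_id | b.event
Forum | 120 | NULL | NULL
Forum | 200 | NULL | NULL
HallA | 300 | NULL | NULL
HallB | 50 | 5 | Concert
HallB | 50 | 5 | Gala
HallB | 50 | 5 | Gala
HallB | 50 | 5 | Summit
HallB | 50 | 5 | Summit
Loft | 50 | NULL | NULL
Theater | 80 | NULL | NULL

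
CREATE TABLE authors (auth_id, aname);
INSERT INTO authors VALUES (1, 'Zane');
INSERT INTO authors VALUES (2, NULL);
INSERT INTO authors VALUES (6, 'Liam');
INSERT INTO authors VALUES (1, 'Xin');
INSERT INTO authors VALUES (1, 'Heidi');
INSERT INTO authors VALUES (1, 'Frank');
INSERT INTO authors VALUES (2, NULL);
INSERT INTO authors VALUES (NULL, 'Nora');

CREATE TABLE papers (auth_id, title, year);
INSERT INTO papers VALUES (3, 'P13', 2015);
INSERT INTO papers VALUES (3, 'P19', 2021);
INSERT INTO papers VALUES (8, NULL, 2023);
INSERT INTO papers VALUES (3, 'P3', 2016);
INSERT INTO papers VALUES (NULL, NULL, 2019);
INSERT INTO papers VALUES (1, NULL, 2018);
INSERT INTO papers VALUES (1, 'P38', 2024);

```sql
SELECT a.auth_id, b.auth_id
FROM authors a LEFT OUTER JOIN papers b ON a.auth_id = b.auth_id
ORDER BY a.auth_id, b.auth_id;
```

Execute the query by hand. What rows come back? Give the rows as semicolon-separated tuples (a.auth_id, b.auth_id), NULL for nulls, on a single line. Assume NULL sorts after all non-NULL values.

(1, 1); (1, 1); (1, 1); (1, 1); (1, 1); (1, 1); (1, 1); (1, 1); (2, NULL); (2, NULL); (6, NULL); (NULL, NULL)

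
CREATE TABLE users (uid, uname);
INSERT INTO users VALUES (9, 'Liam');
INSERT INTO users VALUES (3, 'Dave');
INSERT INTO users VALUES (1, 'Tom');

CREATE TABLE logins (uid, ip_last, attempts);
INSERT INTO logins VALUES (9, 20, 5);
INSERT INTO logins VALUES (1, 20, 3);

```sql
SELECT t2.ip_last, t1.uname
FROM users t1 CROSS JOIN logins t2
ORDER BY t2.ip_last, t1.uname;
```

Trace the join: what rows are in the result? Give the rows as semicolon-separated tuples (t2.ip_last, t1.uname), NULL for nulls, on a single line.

CROSS JOIN pairs every row of `users` with every row of `logins`: 3 × 2 = 6 rows.
After projecting and ordering:
t2.ip_last | t1.uname
20 | Dave
20 | Dave
20 | Liam
20 | Liam
20 | Tom
20 | Tom

(20, Dave); (20, Dave); (20, Liam); (20, Liam); (20, Tom); (20, Tom)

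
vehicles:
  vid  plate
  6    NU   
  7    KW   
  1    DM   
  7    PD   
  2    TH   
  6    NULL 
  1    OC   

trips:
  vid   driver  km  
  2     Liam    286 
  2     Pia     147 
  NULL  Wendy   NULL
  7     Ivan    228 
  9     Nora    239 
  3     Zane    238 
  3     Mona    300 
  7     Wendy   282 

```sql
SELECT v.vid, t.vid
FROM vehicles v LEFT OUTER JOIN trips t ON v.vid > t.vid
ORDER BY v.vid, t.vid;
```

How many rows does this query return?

LEFT JOIN keeps every row from `vehicles`; unmatched rows get NULL for `trips`'s columns.
Matching on v.vid > t.vid. A NULL in a compared column never satisfies the condition.
- v[0] vid=6 → 4 match(es) in t → 4 row(s).
- v[1] vid=7 → 4 match(es) in t → 4 row(s).
- v[2] vid=1 → no match; kept with NULLs on the t side.
- v[3] vid=7 → 4 match(es) in t → 4 row(s).
- v[4] vid=2 → no match; kept with NULLs on the t side.
- v[5] vid=6 → 4 match(es) in t → 4 row(s).
- v[6] vid=1 → no match; kept with NULLs on the t side.
Total: 16 matched + 3 padded = 19 rows.

19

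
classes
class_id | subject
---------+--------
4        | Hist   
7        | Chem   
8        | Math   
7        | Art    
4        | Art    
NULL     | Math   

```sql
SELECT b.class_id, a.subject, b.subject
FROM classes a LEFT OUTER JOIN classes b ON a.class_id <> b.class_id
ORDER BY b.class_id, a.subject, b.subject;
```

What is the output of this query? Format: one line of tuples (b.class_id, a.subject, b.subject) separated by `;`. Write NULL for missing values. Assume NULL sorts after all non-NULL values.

(4, Art, Art); (4, Art, Hist); (4, Chem, Art); (4, Chem, Hist); (4, Math, Art); (4, Math, Hist); (7, Art, Art); (7, Art, Chem); (7, Hist, Art); (7, Hist, Chem); (7, Math, Art); (7, Math, Chem); (8, Art, Math); (8, Art, Math); (8, Chem, Math); (8, Hist, Math); (NULL, Math, NULL)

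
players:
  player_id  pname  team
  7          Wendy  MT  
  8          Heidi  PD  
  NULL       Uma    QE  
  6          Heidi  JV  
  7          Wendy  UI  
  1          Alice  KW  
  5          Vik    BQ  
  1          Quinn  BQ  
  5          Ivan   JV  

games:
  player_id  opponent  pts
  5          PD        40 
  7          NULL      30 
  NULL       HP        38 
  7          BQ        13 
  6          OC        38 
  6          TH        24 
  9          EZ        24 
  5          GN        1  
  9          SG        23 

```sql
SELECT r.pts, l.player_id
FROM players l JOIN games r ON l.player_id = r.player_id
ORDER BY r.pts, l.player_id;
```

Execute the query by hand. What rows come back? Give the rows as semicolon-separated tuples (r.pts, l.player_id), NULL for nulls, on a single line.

INNER JOIN keeps only pairs where the ON condition holds.
Matching on l.player_id = r.player_id. A NULL in a compared column never satisfies the condition.
- player_id=7: 2 matching r row(s), so 2 row(s) emitted.
- player_id=8: no matching r row, dropped.
- player_id=NULL: no matching r row, dropped.
- player_id=6: 2 matching r row(s), so 2 row(s) emitted.
- player_id=7: 2 matching r row(s), so 2 row(s) emitted.
- player_id=1: no matching r row, dropped.
- player_id=5: 2 matching r row(s), so 2 row(s) emitted.
- player_id=1: no matching r row, dropped.
- player_id=5: 2 matching r row(s), so 2 row(s) emitted.
After projecting and ordering:
r.pts | l.player_id
1 | 5
1 | 5
13 | 7
13 | 7
24 | 6
30 | 7
30 | 7
38 | 6
40 | 5
40 | 5

(1, 5); (1, 5); (13, 7); (13, 7); (24, 6); (30, 7); (30, 7); (38, 6); (40, 5); (40, 5)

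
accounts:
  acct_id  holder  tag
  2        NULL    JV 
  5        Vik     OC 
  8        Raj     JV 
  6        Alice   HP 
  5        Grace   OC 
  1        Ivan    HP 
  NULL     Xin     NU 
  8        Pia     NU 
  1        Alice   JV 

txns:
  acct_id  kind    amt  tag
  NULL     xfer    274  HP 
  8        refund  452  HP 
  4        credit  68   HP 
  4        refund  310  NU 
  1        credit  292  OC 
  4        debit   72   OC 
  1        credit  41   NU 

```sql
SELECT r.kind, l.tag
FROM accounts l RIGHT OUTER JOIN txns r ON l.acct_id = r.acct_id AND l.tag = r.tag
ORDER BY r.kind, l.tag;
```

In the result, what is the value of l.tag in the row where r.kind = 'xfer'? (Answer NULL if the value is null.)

RIGHT JOIN keeps every row from `txns`; unmatched rows get NULL for `accounts`'s columns.
Matching on l.acct_id = r.acct_id AND l.tag = r.tag. A NULL in a compared column never satisfies the condition.
- l row (acct_id=2, tag=JV): no match.
- l row (acct_id=5, tag=OC): no match.
- l row (acct_id=8, tag=JV): no match.
- l row (acct_id=6, tag=HP): no match.
- l row (acct_id=5, tag=OC): no match.
- l row (acct_id=1, tag=HP): no match.
- l row (acct_id=NULL, tag=NU): no match.
- l row (acct_id=8, tag=NU): no match.
- l row (acct_id=1, tag=JV): no match.
- 7 r row(s) had no l match → kept, l columns NULL.

NULL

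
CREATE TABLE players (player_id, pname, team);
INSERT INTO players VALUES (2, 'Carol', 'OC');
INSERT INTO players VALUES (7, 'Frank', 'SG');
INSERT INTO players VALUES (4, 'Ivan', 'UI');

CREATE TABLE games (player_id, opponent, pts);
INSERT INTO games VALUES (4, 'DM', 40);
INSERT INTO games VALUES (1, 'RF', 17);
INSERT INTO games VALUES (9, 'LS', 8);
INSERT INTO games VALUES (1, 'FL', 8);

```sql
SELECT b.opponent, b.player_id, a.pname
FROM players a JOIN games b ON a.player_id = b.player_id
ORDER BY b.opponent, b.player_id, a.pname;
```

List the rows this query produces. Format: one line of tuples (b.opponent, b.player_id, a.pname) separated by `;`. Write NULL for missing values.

(DM, 4, Ivan)

INNER JOIN keeps only pairs where the ON condition holds.
Matching on a.player_id = b.player_id.
- player_id=2: no matching b row, dropped.
- player_id=7: no matching b row, dropped.
- player_id=4: 1 matching b row(s), so 1 row(s) emitted.
After projecting and ordering:
b.opponent | b.player_id | a.pname
DM | 4 | Ivan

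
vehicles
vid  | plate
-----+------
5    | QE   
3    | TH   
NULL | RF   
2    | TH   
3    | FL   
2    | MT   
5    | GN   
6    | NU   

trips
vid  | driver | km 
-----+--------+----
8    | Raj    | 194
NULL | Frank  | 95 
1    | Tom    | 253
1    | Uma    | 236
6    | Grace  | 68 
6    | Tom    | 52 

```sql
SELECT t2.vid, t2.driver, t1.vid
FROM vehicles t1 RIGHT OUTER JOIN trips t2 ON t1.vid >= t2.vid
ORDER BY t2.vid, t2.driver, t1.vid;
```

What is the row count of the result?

18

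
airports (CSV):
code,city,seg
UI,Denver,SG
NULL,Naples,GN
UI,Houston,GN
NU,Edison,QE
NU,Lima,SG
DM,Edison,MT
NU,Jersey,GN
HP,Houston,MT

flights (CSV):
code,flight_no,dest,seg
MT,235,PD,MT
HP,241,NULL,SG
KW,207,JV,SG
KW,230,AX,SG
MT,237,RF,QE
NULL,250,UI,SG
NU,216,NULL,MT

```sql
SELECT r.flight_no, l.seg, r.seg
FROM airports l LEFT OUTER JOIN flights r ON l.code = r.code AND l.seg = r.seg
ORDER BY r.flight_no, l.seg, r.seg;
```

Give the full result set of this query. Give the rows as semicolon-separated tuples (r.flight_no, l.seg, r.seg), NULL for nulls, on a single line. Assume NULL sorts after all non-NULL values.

(NULL, GN, NULL); (NULL, GN, NULL); (NULL, GN, NULL); (NULL, MT, NULL); (NULL, MT, NULL); (NULL, QE, NULL); (NULL, SG, NULL); (NULL, SG, NULL)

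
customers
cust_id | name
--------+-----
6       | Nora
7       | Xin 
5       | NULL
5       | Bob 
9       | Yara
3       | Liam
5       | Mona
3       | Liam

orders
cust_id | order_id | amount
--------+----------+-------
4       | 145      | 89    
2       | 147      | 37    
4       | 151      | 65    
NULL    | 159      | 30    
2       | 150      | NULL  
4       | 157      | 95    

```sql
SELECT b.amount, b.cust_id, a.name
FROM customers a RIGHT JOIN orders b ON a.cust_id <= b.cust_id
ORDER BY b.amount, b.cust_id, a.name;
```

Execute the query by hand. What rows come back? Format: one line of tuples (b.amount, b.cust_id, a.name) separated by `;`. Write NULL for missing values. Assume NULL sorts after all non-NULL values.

RIGHT JOIN keeps every row from `orders`; unmatched rows get NULL for `customers`'s columns.
Matching on a.cust_id <= b.cust_id. A NULL in a compared column never satisfies the condition.
- a[0] cust_id=6 → no match.
- a[1] cust_id=7 → no match.
- a[2] cust_id=5 → no match.
- a[3] cust_id=5 → no match.
- a[4] cust_id=9 → no match.
- a[5] cust_id=3 → 3 match(es) in b → 3 row(s).
- a[6] cust_id=5 → no match.
- a[7] cust_id=3 → 3 match(es) in b → 3 row(s).
- plus 3 unmatched b row(s), each kept with NULL a columns.
After projecting and ordering:
b.amount | b.cust_id | a.name
30 | NULL | NULL
37 | 2 | NULL
65 | 4 | Liam
65 | 4 | Liam
89 | 4 | Liam
89 | 4 | Liam
95 | 4 | Liam
95 | 4 | Liam
NULL | 2 | NULL

(30, NULL, NULL); (37, 2, NULL); (65, 4, Liam); (65, 4, Liam); (89, 4, Liam); (89, 4, Liam); (95, 4, Liam); (95, 4, Liam); (NULL, 2, NULL)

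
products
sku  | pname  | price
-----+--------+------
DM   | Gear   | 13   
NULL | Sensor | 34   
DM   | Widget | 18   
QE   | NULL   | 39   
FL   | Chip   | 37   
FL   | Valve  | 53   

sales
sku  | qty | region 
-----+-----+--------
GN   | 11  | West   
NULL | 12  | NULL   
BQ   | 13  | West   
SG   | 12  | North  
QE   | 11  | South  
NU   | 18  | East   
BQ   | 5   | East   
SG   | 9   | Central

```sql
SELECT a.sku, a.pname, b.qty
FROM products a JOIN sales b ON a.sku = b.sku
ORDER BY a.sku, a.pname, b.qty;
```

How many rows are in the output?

1

INNER JOIN keeps only pairs where the ON condition holds.
Matching on a.sku = b.sku. A NULL in a compared column never satisfies the condition.
- a row (sku=DM): no match → dropped.
- a row (sku=NULL): no match → dropped.
- a row (sku=DM): no match → dropped.
- a row (sku=QE): matches 1 b row(s) → 1 output row(s).
- a row (sku=FL): no match → dropped.
- a row (sku=FL): no match → dropped.
Total: 1 rows.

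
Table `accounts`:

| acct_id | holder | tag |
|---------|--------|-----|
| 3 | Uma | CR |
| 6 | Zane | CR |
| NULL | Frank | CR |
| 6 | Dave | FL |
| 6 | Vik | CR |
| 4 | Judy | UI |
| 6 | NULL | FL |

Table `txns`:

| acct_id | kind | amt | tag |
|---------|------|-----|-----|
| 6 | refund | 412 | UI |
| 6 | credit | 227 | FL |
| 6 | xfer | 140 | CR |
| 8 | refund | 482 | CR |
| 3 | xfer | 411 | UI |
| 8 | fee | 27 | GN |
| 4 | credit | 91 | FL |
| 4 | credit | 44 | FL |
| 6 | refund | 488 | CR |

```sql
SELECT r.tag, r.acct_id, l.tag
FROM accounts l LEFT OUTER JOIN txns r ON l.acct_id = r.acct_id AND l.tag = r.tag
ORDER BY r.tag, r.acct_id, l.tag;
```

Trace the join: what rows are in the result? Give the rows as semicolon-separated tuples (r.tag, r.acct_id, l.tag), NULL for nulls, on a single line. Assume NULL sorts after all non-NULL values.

(CR, 6, CR); (CR, 6, CR); (CR, 6, CR); (CR, 6, CR); (FL, 6, FL); (FL, 6, FL); (NULL, NULL, CR); (NULL, NULL, CR); (NULL, NULL, UI)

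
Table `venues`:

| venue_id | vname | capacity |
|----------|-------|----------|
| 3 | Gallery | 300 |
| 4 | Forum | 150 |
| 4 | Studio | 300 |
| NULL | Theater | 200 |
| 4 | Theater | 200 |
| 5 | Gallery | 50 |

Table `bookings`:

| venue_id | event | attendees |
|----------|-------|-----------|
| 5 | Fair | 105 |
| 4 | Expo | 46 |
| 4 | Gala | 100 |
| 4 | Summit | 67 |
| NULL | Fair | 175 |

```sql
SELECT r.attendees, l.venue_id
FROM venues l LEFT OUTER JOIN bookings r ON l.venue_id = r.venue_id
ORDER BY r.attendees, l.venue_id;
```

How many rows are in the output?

12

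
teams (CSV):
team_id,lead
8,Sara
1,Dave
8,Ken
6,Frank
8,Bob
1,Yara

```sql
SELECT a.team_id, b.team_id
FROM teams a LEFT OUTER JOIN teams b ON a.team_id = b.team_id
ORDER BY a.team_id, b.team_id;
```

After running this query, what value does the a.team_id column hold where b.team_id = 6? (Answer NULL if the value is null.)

6

LEFT JOIN keeps every row from `teams a`; unmatched rows get NULL for `teams b`'s columns.
Matching on a.team_id = b.team_id.
- a[0] team_id=8 → 3 match(es) in b → 3 row(s).
- a[1] team_id=1 → 2 match(es) in b → 2 row(s).
- a[2] team_id=8 → 3 match(es) in b → 3 row(s).
- a[3] team_id=6 → 1 match(es) in b → 1 row(s).
- a[4] team_id=8 → 3 match(es) in b → 3 row(s).
- a[5] team_id=1 → 2 match(es) in b → 2 row(s).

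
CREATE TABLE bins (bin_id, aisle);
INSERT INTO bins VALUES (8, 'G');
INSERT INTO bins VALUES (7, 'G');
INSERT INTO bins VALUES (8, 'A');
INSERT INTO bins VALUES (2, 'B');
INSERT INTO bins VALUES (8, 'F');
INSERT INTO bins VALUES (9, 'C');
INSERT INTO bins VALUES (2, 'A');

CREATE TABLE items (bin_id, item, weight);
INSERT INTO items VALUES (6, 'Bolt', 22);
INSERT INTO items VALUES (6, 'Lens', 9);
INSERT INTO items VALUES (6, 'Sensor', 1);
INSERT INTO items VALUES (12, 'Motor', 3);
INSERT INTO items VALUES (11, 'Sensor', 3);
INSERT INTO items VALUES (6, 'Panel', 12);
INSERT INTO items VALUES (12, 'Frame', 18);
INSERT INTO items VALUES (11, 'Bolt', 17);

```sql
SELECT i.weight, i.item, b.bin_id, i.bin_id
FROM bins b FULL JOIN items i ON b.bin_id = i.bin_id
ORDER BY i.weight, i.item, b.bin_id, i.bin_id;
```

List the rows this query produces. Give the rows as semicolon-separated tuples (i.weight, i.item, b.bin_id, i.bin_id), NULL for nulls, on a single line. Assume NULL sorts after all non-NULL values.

(1, Sensor, NULL, 6); (3, Motor, NULL, 12); (3, Sensor, NULL, 11); (9, Lens, NULL, 6); (12, Panel, NULL, 6); (17, Bolt, NULL, 11); (18, Frame, NULL, 12); (22, Bolt, NULL, 6); (NULL, NULL, 2, NULL); (NULL, NULL, 2, NULL); (NULL, NULL, 7, NULL); (NULL, NULL, 8, NULL); (NULL, NULL, 8, NULL); (NULL, NULL, 8, NULL); (NULL, NULL, 9, NULL)

FULL OUTER JOIN keeps every row from both sides; unmatched rows get NULL for the other side's columns.
Matching on b.bin_id = i.bin_id.
Matched pairs: 0; unmatched b rows kept: 7; unmatched i rows kept: 8.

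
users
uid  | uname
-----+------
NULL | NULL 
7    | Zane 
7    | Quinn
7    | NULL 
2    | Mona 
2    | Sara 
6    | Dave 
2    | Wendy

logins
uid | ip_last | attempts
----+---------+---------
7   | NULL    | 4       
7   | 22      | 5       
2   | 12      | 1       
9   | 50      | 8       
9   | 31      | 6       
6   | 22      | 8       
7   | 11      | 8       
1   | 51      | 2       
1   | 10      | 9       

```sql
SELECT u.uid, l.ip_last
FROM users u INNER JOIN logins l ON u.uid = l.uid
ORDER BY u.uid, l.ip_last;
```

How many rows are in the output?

INNER JOIN keeps only pairs where the ON condition holds.
Matching on u.uid = l.uid. A NULL in a compared column never satisfies the condition.
- uid=NULL: no matching l row, dropped.
- uid=7: 3 matching l row(s), so 3 row(s) emitted.
- uid=7: 3 matching l row(s), so 3 row(s) emitted.
- uid=7: 3 matching l row(s), so 3 row(s) emitted.
- uid=2: 1 matching l row(s), so 1 row(s) emitted.
- uid=2: 1 matching l row(s), so 1 row(s) emitted.
- uid=6: 1 matching l row(s), so 1 row(s) emitted.
- uid=2: 1 matching l row(s), so 1 row(s) emitted.
Total: 13 rows.

13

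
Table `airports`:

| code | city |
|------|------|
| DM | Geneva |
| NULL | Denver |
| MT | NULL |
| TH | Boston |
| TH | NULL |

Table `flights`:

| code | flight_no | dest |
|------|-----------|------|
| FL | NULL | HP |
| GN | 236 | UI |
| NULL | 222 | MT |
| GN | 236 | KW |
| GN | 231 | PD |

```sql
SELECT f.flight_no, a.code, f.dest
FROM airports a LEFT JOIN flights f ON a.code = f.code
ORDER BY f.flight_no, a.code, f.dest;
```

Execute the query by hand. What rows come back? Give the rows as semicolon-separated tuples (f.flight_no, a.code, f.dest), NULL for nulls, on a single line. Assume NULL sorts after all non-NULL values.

(NULL, DM, NULL); (NULL, MT, NULL); (NULL, TH, NULL); (NULL, TH, NULL); (NULL, NULL, NULL)

LEFT JOIN keeps every row from `airports`; unmatched rows get NULL for `flights`'s columns.
Matching on a.code = f.code. A NULL in a compared column never satisfies the condition.
- code=DM: no f row matches, row kept with f columns NULL.
- code=NULL: no f row matches, row kept with f columns NULL.
- code=MT: no f row matches, row kept with f columns NULL.
- code=TH: no f row matches, row kept with f columns NULL.
- code=TH: no f row matches, row kept with f columns NULL.
After projecting and ordering:
f.flight_no | a.code | f.dest
NULL | DM | NULL
NULL | MT | NULL
NULL | TH | NULL
NULL | TH | NULL
NULL | NULL | NULL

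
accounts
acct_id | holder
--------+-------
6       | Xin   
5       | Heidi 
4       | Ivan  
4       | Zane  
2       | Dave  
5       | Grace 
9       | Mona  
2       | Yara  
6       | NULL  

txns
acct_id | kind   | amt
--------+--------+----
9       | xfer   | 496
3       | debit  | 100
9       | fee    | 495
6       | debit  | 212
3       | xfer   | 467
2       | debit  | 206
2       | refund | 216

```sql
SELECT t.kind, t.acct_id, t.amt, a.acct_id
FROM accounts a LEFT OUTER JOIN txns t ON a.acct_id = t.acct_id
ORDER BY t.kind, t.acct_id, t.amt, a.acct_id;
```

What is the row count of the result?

LEFT JOIN keeps every row from `accounts`; unmatched rows get NULL for `txns`'s columns.
Matching on a.acct_id = t.acct_id.
- a row (acct_id=6): matches 1 t row(s) → 1 output row(s).
- a row (acct_id=5): no match → kept, t columns NULL.
- a row (acct_id=4): no match → kept, t columns NULL.
- a row (acct_id=4): no match → kept, t columns NULL.
- a row (acct_id=2): matches 2 t row(s) → 2 output row(s).
- a row (acct_id=5): no match → kept, t columns NULL.
- a row (acct_id=9): matches 2 t row(s) → 2 output row(s).
- a row (acct_id=2): matches 2 t row(s) → 2 output row(s).
- a row (acct_id=6): matches 1 t row(s) → 1 output row(s).
Total: 8 matched + 4 padded = 12 rows.

12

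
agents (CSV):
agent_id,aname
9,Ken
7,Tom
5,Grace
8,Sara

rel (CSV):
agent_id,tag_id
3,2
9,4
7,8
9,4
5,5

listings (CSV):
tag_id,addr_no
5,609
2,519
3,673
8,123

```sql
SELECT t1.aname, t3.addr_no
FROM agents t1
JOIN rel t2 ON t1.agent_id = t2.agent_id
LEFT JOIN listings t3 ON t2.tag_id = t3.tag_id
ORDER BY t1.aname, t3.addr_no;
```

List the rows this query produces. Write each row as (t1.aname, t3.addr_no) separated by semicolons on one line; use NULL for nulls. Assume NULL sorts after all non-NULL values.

(Grace, 609); (Ken, NULL); (Ken, NULL); (Tom, 123)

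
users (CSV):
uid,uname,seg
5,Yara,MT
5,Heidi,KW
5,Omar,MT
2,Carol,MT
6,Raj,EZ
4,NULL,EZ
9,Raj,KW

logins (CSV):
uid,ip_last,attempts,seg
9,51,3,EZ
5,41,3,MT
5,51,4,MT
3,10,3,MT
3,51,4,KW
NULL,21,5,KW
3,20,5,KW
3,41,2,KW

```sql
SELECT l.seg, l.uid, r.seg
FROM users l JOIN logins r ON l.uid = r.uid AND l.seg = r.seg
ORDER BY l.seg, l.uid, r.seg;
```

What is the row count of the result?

4

INNER JOIN keeps only pairs where the ON condition holds.
Matching on l.uid = r.uid AND l.seg = r.seg. A NULL in a compared column never satisfies the condition.
- l (uid=5, seg=MT) pairs with 2 row(s) of r.
- l (uid=5, seg=KW) has no partner → excluded.
- l (uid=5, seg=MT) pairs with 2 row(s) of r.
- l (uid=2, seg=MT) has no partner → excluded.
- l (uid=6, seg=EZ) has no partner → excluded.
- l (uid=4, seg=EZ) has no partner → excluded.
- l (uid=9, seg=KW) has no partner → excluded.
Total: 4 rows.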